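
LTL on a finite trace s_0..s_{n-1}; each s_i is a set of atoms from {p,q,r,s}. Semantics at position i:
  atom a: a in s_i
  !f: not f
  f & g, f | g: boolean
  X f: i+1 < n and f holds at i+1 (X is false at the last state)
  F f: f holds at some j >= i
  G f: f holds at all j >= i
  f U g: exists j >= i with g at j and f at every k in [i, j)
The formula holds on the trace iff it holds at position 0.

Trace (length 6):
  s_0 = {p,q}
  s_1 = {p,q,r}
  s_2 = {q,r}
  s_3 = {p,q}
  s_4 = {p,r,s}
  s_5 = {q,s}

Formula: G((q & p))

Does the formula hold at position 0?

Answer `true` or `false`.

Answer: false

Derivation:
s_0={p,q}: G((q & p))=False (q & p)=True q=True p=True
s_1={p,q,r}: G((q & p))=False (q & p)=True q=True p=True
s_2={q,r}: G((q & p))=False (q & p)=False q=True p=False
s_3={p,q}: G((q & p))=False (q & p)=True q=True p=True
s_4={p,r,s}: G((q & p))=False (q & p)=False q=False p=True
s_5={q,s}: G((q & p))=False (q & p)=False q=True p=False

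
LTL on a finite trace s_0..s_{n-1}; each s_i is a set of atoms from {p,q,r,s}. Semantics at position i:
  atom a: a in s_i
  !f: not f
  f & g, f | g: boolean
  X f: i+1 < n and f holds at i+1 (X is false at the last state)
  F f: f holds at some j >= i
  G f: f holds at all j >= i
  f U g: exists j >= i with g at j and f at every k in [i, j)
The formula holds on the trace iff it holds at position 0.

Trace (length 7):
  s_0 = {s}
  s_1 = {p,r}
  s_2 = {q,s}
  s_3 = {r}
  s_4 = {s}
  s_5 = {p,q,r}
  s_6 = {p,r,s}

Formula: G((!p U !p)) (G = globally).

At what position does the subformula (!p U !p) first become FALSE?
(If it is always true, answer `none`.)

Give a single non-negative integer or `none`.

Answer: 1

Derivation:
s_0={s}: (!p U !p)=True !p=True p=False
s_1={p,r}: (!p U !p)=False !p=False p=True
s_2={q,s}: (!p U !p)=True !p=True p=False
s_3={r}: (!p U !p)=True !p=True p=False
s_4={s}: (!p U !p)=True !p=True p=False
s_5={p,q,r}: (!p U !p)=False !p=False p=True
s_6={p,r,s}: (!p U !p)=False !p=False p=True
G((!p U !p)) holds globally = False
First violation at position 1.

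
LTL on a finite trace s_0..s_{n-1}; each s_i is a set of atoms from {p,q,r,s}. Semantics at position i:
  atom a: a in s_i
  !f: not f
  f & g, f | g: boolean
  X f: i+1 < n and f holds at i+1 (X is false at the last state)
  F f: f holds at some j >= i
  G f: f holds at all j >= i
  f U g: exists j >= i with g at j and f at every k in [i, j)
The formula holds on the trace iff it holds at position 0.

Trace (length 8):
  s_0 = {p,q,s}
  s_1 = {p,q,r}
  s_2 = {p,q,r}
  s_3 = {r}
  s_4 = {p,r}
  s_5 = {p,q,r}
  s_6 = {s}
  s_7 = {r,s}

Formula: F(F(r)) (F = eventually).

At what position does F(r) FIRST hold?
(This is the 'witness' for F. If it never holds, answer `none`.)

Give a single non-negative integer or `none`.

s_0={p,q,s}: F(r)=True r=False
s_1={p,q,r}: F(r)=True r=True
s_2={p,q,r}: F(r)=True r=True
s_3={r}: F(r)=True r=True
s_4={p,r}: F(r)=True r=True
s_5={p,q,r}: F(r)=True r=True
s_6={s}: F(r)=True r=False
s_7={r,s}: F(r)=True r=True
F(F(r)) holds; first witness at position 0.

Answer: 0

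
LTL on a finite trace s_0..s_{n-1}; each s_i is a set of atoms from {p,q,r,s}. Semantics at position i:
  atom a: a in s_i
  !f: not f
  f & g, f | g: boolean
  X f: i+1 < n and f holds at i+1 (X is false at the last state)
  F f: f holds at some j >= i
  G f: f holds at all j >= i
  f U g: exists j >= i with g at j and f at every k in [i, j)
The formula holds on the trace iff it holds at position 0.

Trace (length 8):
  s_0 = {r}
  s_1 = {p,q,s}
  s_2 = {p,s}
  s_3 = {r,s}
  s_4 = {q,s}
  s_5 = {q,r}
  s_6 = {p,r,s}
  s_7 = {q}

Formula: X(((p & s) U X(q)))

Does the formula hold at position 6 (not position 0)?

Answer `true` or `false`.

s_0={r}: X(((p & s) U X(q)))=True ((p & s) U X(q))=True (p & s)=False p=False s=False X(q)=True q=False
s_1={p,q,s}: X(((p & s) U X(q)))=True ((p & s) U X(q))=True (p & s)=True p=True s=True X(q)=False q=True
s_2={p,s}: X(((p & s) U X(q)))=True ((p & s) U X(q))=True (p & s)=True p=True s=True X(q)=False q=False
s_3={r,s}: X(((p & s) U X(q)))=True ((p & s) U X(q))=True (p & s)=False p=False s=True X(q)=True q=False
s_4={q,s}: X(((p & s) U X(q)))=False ((p & s) U X(q))=True (p & s)=False p=False s=True X(q)=True q=True
s_5={q,r}: X(((p & s) U X(q)))=True ((p & s) U X(q))=False (p & s)=False p=False s=False X(q)=False q=True
s_6={p,r,s}: X(((p & s) U X(q)))=False ((p & s) U X(q))=True (p & s)=True p=True s=True X(q)=True q=False
s_7={q}: X(((p & s) U X(q)))=False ((p & s) U X(q))=False (p & s)=False p=False s=False X(q)=False q=True
Evaluating at position 6: result = False

Answer: false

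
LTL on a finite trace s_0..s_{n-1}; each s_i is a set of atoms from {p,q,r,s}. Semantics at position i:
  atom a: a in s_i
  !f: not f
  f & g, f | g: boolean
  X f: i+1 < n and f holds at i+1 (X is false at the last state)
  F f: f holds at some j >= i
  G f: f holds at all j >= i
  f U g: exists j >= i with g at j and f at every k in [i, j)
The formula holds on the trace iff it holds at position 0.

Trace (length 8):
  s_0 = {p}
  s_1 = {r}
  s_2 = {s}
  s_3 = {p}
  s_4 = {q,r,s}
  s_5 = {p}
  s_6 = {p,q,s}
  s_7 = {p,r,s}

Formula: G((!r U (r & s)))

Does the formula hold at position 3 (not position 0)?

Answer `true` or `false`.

Answer: true

Derivation:
s_0={p}: G((!r U (r & s)))=False (!r U (r & s))=False !r=True r=False (r & s)=False s=False
s_1={r}: G((!r U (r & s)))=False (!r U (r & s))=False !r=False r=True (r & s)=False s=False
s_2={s}: G((!r U (r & s)))=True (!r U (r & s))=True !r=True r=False (r & s)=False s=True
s_3={p}: G((!r U (r & s)))=True (!r U (r & s))=True !r=True r=False (r & s)=False s=False
s_4={q,r,s}: G((!r U (r & s)))=True (!r U (r & s))=True !r=False r=True (r & s)=True s=True
s_5={p}: G((!r U (r & s)))=True (!r U (r & s))=True !r=True r=False (r & s)=False s=False
s_6={p,q,s}: G((!r U (r & s)))=True (!r U (r & s))=True !r=True r=False (r & s)=False s=True
s_7={p,r,s}: G((!r U (r & s)))=True (!r U (r & s))=True !r=False r=True (r & s)=True s=True
Evaluating at position 3: result = True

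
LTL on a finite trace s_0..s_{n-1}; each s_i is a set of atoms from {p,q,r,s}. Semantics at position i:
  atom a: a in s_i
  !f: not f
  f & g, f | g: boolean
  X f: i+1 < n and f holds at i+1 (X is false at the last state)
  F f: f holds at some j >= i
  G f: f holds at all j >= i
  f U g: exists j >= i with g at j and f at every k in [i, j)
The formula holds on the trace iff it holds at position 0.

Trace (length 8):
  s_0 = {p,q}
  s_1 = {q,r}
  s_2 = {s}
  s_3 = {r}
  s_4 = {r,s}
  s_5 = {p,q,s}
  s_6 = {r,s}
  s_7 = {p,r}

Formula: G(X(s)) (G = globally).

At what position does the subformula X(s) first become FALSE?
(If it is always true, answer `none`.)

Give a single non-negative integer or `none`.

s_0={p,q}: X(s)=False s=False
s_1={q,r}: X(s)=True s=False
s_2={s}: X(s)=False s=True
s_3={r}: X(s)=True s=False
s_4={r,s}: X(s)=True s=True
s_5={p,q,s}: X(s)=True s=True
s_6={r,s}: X(s)=False s=True
s_7={p,r}: X(s)=False s=False
G(X(s)) holds globally = False
First violation at position 0.

Answer: 0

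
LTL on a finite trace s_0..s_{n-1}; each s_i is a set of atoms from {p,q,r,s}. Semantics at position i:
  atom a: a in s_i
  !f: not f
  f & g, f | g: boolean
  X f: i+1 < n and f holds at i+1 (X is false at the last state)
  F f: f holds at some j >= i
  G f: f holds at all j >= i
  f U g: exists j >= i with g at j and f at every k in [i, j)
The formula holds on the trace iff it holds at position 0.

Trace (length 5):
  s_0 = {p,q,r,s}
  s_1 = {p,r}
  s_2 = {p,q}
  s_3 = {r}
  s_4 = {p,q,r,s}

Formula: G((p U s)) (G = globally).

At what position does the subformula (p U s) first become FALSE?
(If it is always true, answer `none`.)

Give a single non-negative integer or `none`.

s_0={p,q,r,s}: (p U s)=True p=True s=True
s_1={p,r}: (p U s)=False p=True s=False
s_2={p,q}: (p U s)=False p=True s=False
s_3={r}: (p U s)=False p=False s=False
s_4={p,q,r,s}: (p U s)=True p=True s=True
G((p U s)) holds globally = False
First violation at position 1.

Answer: 1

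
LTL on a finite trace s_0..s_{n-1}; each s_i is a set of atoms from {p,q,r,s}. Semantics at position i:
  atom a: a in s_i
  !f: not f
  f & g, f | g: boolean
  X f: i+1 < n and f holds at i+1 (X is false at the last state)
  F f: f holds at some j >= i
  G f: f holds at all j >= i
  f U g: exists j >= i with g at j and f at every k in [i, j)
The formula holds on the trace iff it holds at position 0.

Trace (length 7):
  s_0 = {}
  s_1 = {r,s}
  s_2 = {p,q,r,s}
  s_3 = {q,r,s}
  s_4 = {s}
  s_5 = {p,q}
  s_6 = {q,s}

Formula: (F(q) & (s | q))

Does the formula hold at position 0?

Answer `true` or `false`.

Answer: false

Derivation:
s_0={}: (F(q) & (s | q))=False F(q)=True q=False (s | q)=False s=False
s_1={r,s}: (F(q) & (s | q))=True F(q)=True q=False (s | q)=True s=True
s_2={p,q,r,s}: (F(q) & (s | q))=True F(q)=True q=True (s | q)=True s=True
s_3={q,r,s}: (F(q) & (s | q))=True F(q)=True q=True (s | q)=True s=True
s_4={s}: (F(q) & (s | q))=True F(q)=True q=False (s | q)=True s=True
s_5={p,q}: (F(q) & (s | q))=True F(q)=True q=True (s | q)=True s=False
s_6={q,s}: (F(q) & (s | q))=True F(q)=True q=True (s | q)=True s=True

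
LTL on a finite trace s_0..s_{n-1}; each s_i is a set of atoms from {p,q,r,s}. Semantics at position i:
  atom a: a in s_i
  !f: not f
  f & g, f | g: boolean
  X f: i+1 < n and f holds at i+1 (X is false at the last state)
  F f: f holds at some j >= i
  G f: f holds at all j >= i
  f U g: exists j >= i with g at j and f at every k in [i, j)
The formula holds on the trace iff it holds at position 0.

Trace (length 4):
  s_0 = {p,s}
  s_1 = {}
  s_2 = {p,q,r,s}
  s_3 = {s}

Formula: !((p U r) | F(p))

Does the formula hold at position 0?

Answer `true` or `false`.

s_0={p,s}: !((p U r) | F(p))=False ((p U r) | F(p))=True (p U r)=False p=True r=False F(p)=True
s_1={}: !((p U r) | F(p))=False ((p U r) | F(p))=True (p U r)=False p=False r=False F(p)=True
s_2={p,q,r,s}: !((p U r) | F(p))=False ((p U r) | F(p))=True (p U r)=True p=True r=True F(p)=True
s_3={s}: !((p U r) | F(p))=True ((p U r) | F(p))=False (p U r)=False p=False r=False F(p)=False

Answer: false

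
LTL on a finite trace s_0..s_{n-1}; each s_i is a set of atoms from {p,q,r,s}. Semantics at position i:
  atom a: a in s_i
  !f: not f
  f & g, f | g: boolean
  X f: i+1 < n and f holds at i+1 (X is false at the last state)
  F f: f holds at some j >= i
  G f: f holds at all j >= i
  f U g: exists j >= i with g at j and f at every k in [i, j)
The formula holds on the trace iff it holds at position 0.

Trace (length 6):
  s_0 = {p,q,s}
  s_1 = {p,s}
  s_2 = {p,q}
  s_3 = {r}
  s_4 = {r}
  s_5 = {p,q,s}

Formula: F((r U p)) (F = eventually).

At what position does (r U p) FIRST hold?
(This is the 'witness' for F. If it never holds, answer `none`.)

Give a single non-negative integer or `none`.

s_0={p,q,s}: (r U p)=True r=False p=True
s_1={p,s}: (r U p)=True r=False p=True
s_2={p,q}: (r U p)=True r=False p=True
s_3={r}: (r U p)=True r=True p=False
s_4={r}: (r U p)=True r=True p=False
s_5={p,q,s}: (r U p)=True r=False p=True
F((r U p)) holds; first witness at position 0.

Answer: 0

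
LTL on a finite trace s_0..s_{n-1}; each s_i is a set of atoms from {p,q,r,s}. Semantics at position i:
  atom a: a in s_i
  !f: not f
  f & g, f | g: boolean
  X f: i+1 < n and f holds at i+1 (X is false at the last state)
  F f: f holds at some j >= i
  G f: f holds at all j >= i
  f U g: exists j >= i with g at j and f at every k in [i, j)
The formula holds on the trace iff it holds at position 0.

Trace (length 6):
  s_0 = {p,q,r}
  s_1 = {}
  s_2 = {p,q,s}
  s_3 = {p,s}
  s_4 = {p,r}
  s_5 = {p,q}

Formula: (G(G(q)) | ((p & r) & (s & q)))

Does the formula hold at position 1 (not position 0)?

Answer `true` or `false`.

Answer: false

Derivation:
s_0={p,q,r}: (G(G(q)) | ((p & r) & (s & q)))=False G(G(q))=False G(q)=False q=True ((p & r) & (s & q))=False (p & r)=True p=True r=True (s & q)=False s=False
s_1={}: (G(G(q)) | ((p & r) & (s & q)))=False G(G(q))=False G(q)=False q=False ((p & r) & (s & q))=False (p & r)=False p=False r=False (s & q)=False s=False
s_2={p,q,s}: (G(G(q)) | ((p & r) & (s & q)))=False G(G(q))=False G(q)=False q=True ((p & r) & (s & q))=False (p & r)=False p=True r=False (s & q)=True s=True
s_3={p,s}: (G(G(q)) | ((p & r) & (s & q)))=False G(G(q))=False G(q)=False q=False ((p & r) & (s & q))=False (p & r)=False p=True r=False (s & q)=False s=True
s_4={p,r}: (G(G(q)) | ((p & r) & (s & q)))=False G(G(q))=False G(q)=False q=False ((p & r) & (s & q))=False (p & r)=True p=True r=True (s & q)=False s=False
s_5={p,q}: (G(G(q)) | ((p & r) & (s & q)))=True G(G(q))=True G(q)=True q=True ((p & r) & (s & q))=False (p & r)=False p=True r=False (s & q)=False s=False
Evaluating at position 1: result = False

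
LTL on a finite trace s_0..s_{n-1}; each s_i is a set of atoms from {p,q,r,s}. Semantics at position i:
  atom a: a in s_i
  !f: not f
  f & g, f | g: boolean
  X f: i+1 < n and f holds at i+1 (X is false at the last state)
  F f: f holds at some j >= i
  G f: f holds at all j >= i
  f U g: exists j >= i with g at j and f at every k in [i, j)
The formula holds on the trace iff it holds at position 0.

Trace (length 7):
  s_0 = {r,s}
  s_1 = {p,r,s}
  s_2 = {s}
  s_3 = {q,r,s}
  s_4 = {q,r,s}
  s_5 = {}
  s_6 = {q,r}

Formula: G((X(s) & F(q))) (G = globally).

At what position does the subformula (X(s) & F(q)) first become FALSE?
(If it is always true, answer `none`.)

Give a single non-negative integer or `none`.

Answer: 4

Derivation:
s_0={r,s}: (X(s) & F(q))=True X(s)=True s=True F(q)=True q=False
s_1={p,r,s}: (X(s) & F(q))=True X(s)=True s=True F(q)=True q=False
s_2={s}: (X(s) & F(q))=True X(s)=True s=True F(q)=True q=False
s_3={q,r,s}: (X(s) & F(q))=True X(s)=True s=True F(q)=True q=True
s_4={q,r,s}: (X(s) & F(q))=False X(s)=False s=True F(q)=True q=True
s_5={}: (X(s) & F(q))=False X(s)=False s=False F(q)=True q=False
s_6={q,r}: (X(s) & F(q))=False X(s)=False s=False F(q)=True q=True
G((X(s) & F(q))) holds globally = False
First violation at position 4.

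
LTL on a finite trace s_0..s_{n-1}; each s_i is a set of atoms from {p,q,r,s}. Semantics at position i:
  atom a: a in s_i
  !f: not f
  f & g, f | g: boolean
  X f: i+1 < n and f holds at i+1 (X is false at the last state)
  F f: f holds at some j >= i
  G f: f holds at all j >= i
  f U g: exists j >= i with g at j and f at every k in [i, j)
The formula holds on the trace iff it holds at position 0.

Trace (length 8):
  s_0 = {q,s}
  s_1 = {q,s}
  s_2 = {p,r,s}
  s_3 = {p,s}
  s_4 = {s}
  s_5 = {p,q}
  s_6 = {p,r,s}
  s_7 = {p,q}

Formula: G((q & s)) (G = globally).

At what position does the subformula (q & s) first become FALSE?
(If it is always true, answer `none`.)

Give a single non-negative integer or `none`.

s_0={q,s}: (q & s)=True q=True s=True
s_1={q,s}: (q & s)=True q=True s=True
s_2={p,r,s}: (q & s)=False q=False s=True
s_3={p,s}: (q & s)=False q=False s=True
s_4={s}: (q & s)=False q=False s=True
s_5={p,q}: (q & s)=False q=True s=False
s_6={p,r,s}: (q & s)=False q=False s=True
s_7={p,q}: (q & s)=False q=True s=False
G((q & s)) holds globally = False
First violation at position 2.

Answer: 2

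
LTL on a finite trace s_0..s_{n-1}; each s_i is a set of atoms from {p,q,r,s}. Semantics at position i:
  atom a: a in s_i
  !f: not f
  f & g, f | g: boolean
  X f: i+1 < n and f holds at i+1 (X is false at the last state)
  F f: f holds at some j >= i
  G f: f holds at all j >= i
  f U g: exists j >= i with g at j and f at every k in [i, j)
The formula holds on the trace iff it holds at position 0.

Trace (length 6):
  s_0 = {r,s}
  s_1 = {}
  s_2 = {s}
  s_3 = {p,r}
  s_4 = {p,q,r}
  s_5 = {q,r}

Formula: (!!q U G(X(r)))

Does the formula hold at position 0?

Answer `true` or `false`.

Answer: false

Derivation:
s_0={r,s}: (!!q U G(X(r)))=False !!q=False !q=True q=False G(X(r))=False X(r)=False r=True
s_1={}: (!!q U G(X(r)))=False !!q=False !q=True q=False G(X(r))=False X(r)=False r=False
s_2={s}: (!!q U G(X(r)))=False !!q=False !q=True q=False G(X(r))=False X(r)=True r=False
s_3={p,r}: (!!q U G(X(r)))=False !!q=False !q=True q=False G(X(r))=False X(r)=True r=True
s_4={p,q,r}: (!!q U G(X(r)))=False !!q=True !q=False q=True G(X(r))=False X(r)=True r=True
s_5={q,r}: (!!q U G(X(r)))=False !!q=True !q=False q=True G(X(r))=False X(r)=False r=True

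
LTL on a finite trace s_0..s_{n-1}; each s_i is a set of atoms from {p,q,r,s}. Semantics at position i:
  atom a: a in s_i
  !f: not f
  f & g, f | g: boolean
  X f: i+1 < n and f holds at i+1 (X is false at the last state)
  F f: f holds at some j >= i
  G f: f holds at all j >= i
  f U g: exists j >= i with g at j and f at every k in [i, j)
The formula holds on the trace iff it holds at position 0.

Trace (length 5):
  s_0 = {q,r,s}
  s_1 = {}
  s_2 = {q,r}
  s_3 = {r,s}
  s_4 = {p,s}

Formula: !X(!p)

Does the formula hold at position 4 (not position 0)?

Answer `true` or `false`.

s_0={q,r,s}: !X(!p)=False X(!p)=True !p=True p=False
s_1={}: !X(!p)=False X(!p)=True !p=True p=False
s_2={q,r}: !X(!p)=False X(!p)=True !p=True p=False
s_3={r,s}: !X(!p)=True X(!p)=False !p=True p=False
s_4={p,s}: !X(!p)=True X(!p)=False !p=False p=True
Evaluating at position 4: result = True

Answer: true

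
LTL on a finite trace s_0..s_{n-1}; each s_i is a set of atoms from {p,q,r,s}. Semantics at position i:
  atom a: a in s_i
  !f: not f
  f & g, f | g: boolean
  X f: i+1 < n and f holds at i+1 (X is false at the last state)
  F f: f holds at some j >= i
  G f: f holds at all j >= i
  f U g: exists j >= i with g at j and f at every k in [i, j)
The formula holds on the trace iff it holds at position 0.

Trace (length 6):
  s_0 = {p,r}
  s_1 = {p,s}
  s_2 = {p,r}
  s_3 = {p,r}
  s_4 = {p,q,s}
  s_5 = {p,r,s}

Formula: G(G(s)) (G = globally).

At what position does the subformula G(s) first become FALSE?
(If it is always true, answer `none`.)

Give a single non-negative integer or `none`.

s_0={p,r}: G(s)=False s=False
s_1={p,s}: G(s)=False s=True
s_2={p,r}: G(s)=False s=False
s_3={p,r}: G(s)=False s=False
s_4={p,q,s}: G(s)=True s=True
s_5={p,r,s}: G(s)=True s=True
G(G(s)) holds globally = False
First violation at position 0.

Answer: 0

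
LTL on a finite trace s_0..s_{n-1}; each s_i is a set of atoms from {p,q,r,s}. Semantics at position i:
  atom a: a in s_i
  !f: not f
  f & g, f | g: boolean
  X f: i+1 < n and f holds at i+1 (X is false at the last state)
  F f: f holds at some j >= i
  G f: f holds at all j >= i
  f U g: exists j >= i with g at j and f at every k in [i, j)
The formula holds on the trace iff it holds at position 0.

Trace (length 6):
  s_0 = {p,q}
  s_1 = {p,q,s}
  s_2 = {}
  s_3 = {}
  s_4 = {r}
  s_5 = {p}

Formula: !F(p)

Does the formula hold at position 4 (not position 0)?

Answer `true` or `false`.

Answer: false

Derivation:
s_0={p,q}: !F(p)=False F(p)=True p=True
s_1={p,q,s}: !F(p)=False F(p)=True p=True
s_2={}: !F(p)=False F(p)=True p=False
s_3={}: !F(p)=False F(p)=True p=False
s_4={r}: !F(p)=False F(p)=True p=False
s_5={p}: !F(p)=False F(p)=True p=True
Evaluating at position 4: result = False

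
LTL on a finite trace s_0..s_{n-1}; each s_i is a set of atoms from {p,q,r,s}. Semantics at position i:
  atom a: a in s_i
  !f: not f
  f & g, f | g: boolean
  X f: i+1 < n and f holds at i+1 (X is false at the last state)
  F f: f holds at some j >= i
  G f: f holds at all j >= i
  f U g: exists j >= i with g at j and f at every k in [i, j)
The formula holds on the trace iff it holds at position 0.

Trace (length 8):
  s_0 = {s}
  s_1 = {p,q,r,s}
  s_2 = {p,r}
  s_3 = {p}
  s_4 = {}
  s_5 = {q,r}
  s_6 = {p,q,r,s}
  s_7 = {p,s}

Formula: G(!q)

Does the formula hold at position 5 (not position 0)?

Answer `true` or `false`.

Answer: false

Derivation:
s_0={s}: G(!q)=False !q=True q=False
s_1={p,q,r,s}: G(!q)=False !q=False q=True
s_2={p,r}: G(!q)=False !q=True q=False
s_3={p}: G(!q)=False !q=True q=False
s_4={}: G(!q)=False !q=True q=False
s_5={q,r}: G(!q)=False !q=False q=True
s_6={p,q,r,s}: G(!q)=False !q=False q=True
s_7={p,s}: G(!q)=True !q=True q=False
Evaluating at position 5: result = False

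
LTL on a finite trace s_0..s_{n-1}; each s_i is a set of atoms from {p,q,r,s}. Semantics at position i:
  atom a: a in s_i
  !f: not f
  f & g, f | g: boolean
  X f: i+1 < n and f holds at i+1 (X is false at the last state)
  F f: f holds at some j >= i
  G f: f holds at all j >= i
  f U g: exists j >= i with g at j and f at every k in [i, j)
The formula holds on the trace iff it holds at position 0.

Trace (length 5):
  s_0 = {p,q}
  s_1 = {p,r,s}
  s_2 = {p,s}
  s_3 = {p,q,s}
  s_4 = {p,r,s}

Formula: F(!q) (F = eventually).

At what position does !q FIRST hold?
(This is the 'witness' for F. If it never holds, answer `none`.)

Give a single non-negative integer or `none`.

Answer: 1

Derivation:
s_0={p,q}: !q=False q=True
s_1={p,r,s}: !q=True q=False
s_2={p,s}: !q=True q=False
s_3={p,q,s}: !q=False q=True
s_4={p,r,s}: !q=True q=False
F(!q) holds; first witness at position 1.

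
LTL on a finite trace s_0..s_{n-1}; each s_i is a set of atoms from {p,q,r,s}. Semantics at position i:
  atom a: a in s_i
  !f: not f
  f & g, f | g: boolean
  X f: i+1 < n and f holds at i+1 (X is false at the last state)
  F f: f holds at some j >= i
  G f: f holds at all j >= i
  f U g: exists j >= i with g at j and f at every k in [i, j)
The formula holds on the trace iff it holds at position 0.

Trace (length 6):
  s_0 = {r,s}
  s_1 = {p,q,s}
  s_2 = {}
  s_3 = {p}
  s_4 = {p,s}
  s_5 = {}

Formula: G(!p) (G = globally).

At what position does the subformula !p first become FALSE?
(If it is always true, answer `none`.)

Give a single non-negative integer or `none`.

Answer: 1

Derivation:
s_0={r,s}: !p=True p=False
s_1={p,q,s}: !p=False p=True
s_2={}: !p=True p=False
s_3={p}: !p=False p=True
s_4={p,s}: !p=False p=True
s_5={}: !p=True p=False
G(!p) holds globally = False
First violation at position 1.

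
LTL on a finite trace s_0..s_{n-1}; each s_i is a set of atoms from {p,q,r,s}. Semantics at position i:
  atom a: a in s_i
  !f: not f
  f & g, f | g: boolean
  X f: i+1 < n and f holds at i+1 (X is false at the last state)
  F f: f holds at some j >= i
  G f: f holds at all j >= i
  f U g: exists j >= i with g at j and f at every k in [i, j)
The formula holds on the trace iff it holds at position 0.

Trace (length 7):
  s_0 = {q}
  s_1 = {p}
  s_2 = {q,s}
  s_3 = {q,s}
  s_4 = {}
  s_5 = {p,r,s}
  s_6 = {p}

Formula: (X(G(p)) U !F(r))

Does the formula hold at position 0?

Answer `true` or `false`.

Answer: false

Derivation:
s_0={q}: (X(G(p)) U !F(r))=False X(G(p))=False G(p)=False p=False !F(r)=False F(r)=True r=False
s_1={p}: (X(G(p)) U !F(r))=False X(G(p))=False G(p)=False p=True !F(r)=False F(r)=True r=False
s_2={q,s}: (X(G(p)) U !F(r))=False X(G(p))=False G(p)=False p=False !F(r)=False F(r)=True r=False
s_3={q,s}: (X(G(p)) U !F(r))=False X(G(p))=False G(p)=False p=False !F(r)=False F(r)=True r=False
s_4={}: (X(G(p)) U !F(r))=True X(G(p))=True G(p)=False p=False !F(r)=False F(r)=True r=False
s_5={p,r,s}: (X(G(p)) U !F(r))=True X(G(p))=True G(p)=True p=True !F(r)=False F(r)=True r=True
s_6={p}: (X(G(p)) U !F(r))=True X(G(p))=False G(p)=True p=True !F(r)=True F(r)=False r=False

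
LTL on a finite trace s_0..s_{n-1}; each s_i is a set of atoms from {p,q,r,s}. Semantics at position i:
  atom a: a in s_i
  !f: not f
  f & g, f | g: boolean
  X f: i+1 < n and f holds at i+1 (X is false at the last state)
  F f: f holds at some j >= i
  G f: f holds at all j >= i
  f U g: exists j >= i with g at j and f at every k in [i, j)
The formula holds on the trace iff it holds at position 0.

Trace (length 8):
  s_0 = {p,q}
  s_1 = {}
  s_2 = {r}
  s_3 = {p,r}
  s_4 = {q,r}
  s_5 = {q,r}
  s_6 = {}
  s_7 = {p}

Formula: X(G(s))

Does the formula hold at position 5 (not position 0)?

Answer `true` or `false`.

s_0={p,q}: X(G(s))=False G(s)=False s=False
s_1={}: X(G(s))=False G(s)=False s=False
s_2={r}: X(G(s))=False G(s)=False s=False
s_3={p,r}: X(G(s))=False G(s)=False s=False
s_4={q,r}: X(G(s))=False G(s)=False s=False
s_5={q,r}: X(G(s))=False G(s)=False s=False
s_6={}: X(G(s))=False G(s)=False s=False
s_7={p}: X(G(s))=False G(s)=False s=False
Evaluating at position 5: result = False

Answer: false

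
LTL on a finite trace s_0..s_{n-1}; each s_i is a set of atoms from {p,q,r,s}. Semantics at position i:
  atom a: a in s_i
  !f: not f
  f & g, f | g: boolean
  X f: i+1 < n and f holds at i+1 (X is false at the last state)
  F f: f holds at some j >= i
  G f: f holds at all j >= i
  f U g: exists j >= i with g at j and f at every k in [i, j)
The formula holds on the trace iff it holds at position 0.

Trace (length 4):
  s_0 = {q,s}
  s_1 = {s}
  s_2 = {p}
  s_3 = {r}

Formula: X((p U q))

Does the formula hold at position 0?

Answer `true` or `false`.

s_0={q,s}: X((p U q))=False (p U q)=True p=False q=True
s_1={s}: X((p U q))=False (p U q)=False p=False q=False
s_2={p}: X((p U q))=False (p U q)=False p=True q=False
s_3={r}: X((p U q))=False (p U q)=False p=False q=False

Answer: false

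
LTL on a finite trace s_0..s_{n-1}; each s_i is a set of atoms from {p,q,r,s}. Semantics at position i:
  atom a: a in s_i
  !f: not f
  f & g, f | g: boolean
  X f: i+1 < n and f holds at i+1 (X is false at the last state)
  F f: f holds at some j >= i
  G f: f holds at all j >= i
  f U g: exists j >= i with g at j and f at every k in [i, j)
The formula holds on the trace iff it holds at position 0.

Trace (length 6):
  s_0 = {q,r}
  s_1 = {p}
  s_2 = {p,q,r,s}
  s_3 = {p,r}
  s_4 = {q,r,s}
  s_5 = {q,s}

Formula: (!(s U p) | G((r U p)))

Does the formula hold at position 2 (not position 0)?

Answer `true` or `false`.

Answer: false

Derivation:
s_0={q,r}: (!(s U p) | G((r U p)))=True !(s U p)=True (s U p)=False s=False p=False G((r U p))=False (r U p)=True r=True
s_1={p}: (!(s U p) | G((r U p)))=False !(s U p)=False (s U p)=True s=False p=True G((r U p))=False (r U p)=True r=False
s_2={p,q,r,s}: (!(s U p) | G((r U p)))=False !(s U p)=False (s U p)=True s=True p=True G((r U p))=False (r U p)=True r=True
s_3={p,r}: (!(s U p) | G((r U p)))=False !(s U p)=False (s U p)=True s=False p=True G((r U p))=False (r U p)=True r=True
s_4={q,r,s}: (!(s U p) | G((r U p)))=True !(s U p)=True (s U p)=False s=True p=False G((r U p))=False (r U p)=False r=True
s_5={q,s}: (!(s U p) | G((r U p)))=True !(s U p)=True (s U p)=False s=True p=False G((r U p))=False (r U p)=False r=False
Evaluating at position 2: result = False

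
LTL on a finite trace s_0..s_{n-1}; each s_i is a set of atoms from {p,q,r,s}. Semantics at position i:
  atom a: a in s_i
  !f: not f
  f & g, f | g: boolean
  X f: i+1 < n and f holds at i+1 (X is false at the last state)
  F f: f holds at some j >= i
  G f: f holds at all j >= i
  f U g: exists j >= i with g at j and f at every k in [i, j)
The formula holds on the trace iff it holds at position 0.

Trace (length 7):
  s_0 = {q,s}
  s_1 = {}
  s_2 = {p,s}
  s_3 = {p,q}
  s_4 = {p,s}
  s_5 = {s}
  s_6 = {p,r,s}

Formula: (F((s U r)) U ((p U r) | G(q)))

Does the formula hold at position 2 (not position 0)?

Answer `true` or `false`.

Answer: true

Derivation:
s_0={q,s}: (F((s U r)) U ((p U r) | G(q)))=True F((s U r))=True (s U r)=False s=True r=False ((p U r) | G(q))=False (p U r)=False p=False G(q)=False q=True
s_1={}: (F((s U r)) U ((p U r) | G(q)))=True F((s U r))=True (s U r)=False s=False r=False ((p U r) | G(q))=False (p U r)=False p=False G(q)=False q=False
s_2={p,s}: (F((s U r)) U ((p U r) | G(q)))=True F((s U r))=True (s U r)=False s=True r=False ((p U r) | G(q))=False (p U r)=False p=True G(q)=False q=False
s_3={p,q}: (F((s U r)) U ((p U r) | G(q)))=True F((s U r))=True (s U r)=False s=False r=False ((p U r) | G(q))=False (p U r)=False p=True G(q)=False q=True
s_4={p,s}: (F((s U r)) U ((p U r) | G(q)))=True F((s U r))=True (s U r)=True s=True r=False ((p U r) | G(q))=False (p U r)=False p=True G(q)=False q=False
s_5={s}: (F((s U r)) U ((p U r) | G(q)))=True F((s U r))=True (s U r)=True s=True r=False ((p U r) | G(q))=False (p U r)=False p=False G(q)=False q=False
s_6={p,r,s}: (F((s U r)) U ((p U r) | G(q)))=True F((s U r))=True (s U r)=True s=True r=True ((p U r) | G(q))=True (p U r)=True p=True G(q)=False q=False
Evaluating at position 2: result = True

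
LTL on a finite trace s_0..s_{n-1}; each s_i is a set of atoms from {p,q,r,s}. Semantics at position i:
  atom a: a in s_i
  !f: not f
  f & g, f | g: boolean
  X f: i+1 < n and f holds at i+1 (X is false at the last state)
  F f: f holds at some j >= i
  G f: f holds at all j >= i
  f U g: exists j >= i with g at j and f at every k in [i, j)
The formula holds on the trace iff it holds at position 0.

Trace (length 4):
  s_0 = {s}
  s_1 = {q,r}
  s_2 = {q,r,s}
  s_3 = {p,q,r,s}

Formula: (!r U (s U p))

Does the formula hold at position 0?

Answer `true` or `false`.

s_0={s}: (!r U (s U p))=False !r=True r=False (s U p)=False s=True p=False
s_1={q,r}: (!r U (s U p))=False !r=False r=True (s U p)=False s=False p=False
s_2={q,r,s}: (!r U (s U p))=True !r=False r=True (s U p)=True s=True p=False
s_3={p,q,r,s}: (!r U (s U p))=True !r=False r=True (s U p)=True s=True p=True

Answer: false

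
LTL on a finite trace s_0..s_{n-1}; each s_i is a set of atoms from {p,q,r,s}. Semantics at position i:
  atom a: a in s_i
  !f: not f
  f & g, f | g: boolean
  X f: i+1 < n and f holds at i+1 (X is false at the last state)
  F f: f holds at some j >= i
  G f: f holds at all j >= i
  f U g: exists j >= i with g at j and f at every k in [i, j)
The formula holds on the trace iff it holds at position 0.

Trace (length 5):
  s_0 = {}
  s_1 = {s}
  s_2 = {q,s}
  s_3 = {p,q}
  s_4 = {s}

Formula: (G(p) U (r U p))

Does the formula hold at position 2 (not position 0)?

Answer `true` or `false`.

Answer: false

Derivation:
s_0={}: (G(p) U (r U p))=False G(p)=False p=False (r U p)=False r=False
s_1={s}: (G(p) U (r U p))=False G(p)=False p=False (r U p)=False r=False
s_2={q,s}: (G(p) U (r U p))=False G(p)=False p=False (r U p)=False r=False
s_3={p,q}: (G(p) U (r U p))=True G(p)=False p=True (r U p)=True r=False
s_4={s}: (G(p) U (r U p))=False G(p)=False p=False (r U p)=False r=False
Evaluating at position 2: result = False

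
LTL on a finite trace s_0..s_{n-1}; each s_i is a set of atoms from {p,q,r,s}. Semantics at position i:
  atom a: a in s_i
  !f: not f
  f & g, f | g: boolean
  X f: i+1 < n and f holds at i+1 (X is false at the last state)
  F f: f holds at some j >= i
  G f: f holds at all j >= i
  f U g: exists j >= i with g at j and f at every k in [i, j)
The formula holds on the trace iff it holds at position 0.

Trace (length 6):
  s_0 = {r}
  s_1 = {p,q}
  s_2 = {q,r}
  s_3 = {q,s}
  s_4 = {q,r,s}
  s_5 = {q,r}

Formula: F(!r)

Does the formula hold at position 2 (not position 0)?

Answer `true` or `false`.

Answer: true

Derivation:
s_0={r}: F(!r)=True !r=False r=True
s_1={p,q}: F(!r)=True !r=True r=False
s_2={q,r}: F(!r)=True !r=False r=True
s_3={q,s}: F(!r)=True !r=True r=False
s_4={q,r,s}: F(!r)=False !r=False r=True
s_5={q,r}: F(!r)=False !r=False r=True
Evaluating at position 2: result = True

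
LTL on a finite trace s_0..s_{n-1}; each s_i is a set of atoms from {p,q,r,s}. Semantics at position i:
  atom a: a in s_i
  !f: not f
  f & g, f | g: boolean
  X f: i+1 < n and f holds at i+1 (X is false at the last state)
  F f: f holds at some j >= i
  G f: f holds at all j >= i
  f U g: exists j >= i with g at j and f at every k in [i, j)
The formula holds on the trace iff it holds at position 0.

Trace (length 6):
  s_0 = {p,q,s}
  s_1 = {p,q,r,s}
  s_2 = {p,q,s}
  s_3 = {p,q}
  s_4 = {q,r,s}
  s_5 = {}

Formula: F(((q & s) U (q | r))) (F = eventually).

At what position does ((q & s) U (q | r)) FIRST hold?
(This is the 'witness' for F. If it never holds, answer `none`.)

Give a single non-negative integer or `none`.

Answer: 0

Derivation:
s_0={p,q,s}: ((q & s) U (q | r))=True (q & s)=True q=True s=True (q | r)=True r=False
s_1={p,q,r,s}: ((q & s) U (q | r))=True (q & s)=True q=True s=True (q | r)=True r=True
s_2={p,q,s}: ((q & s) U (q | r))=True (q & s)=True q=True s=True (q | r)=True r=False
s_3={p,q}: ((q & s) U (q | r))=True (q & s)=False q=True s=False (q | r)=True r=False
s_4={q,r,s}: ((q & s) U (q | r))=True (q & s)=True q=True s=True (q | r)=True r=True
s_5={}: ((q & s) U (q | r))=False (q & s)=False q=False s=False (q | r)=False r=False
F(((q & s) U (q | r))) holds; first witness at position 0.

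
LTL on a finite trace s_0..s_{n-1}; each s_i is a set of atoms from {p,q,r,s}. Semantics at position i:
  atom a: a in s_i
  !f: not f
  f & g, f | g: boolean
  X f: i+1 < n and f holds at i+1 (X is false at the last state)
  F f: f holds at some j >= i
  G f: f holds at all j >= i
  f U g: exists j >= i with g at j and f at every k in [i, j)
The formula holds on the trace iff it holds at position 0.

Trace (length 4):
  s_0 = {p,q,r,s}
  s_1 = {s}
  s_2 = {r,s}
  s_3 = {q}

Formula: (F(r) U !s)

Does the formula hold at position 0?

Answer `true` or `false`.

Answer: true

Derivation:
s_0={p,q,r,s}: (F(r) U !s)=True F(r)=True r=True !s=False s=True
s_1={s}: (F(r) U !s)=True F(r)=True r=False !s=False s=True
s_2={r,s}: (F(r) U !s)=True F(r)=True r=True !s=False s=True
s_3={q}: (F(r) U !s)=True F(r)=False r=False !s=True s=False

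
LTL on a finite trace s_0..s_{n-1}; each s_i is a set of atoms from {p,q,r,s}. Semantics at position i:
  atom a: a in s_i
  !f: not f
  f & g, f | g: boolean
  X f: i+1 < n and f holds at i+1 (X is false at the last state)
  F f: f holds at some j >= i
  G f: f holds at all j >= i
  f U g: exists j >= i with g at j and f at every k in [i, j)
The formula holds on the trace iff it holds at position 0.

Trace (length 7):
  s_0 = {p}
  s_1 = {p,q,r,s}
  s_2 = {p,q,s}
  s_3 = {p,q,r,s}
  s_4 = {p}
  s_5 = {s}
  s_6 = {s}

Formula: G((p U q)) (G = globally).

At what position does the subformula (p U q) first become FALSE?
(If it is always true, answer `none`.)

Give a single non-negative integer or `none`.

Answer: 4

Derivation:
s_0={p}: (p U q)=True p=True q=False
s_1={p,q,r,s}: (p U q)=True p=True q=True
s_2={p,q,s}: (p U q)=True p=True q=True
s_3={p,q,r,s}: (p U q)=True p=True q=True
s_4={p}: (p U q)=False p=True q=False
s_5={s}: (p U q)=False p=False q=False
s_6={s}: (p U q)=False p=False q=False
G((p U q)) holds globally = False
First violation at position 4.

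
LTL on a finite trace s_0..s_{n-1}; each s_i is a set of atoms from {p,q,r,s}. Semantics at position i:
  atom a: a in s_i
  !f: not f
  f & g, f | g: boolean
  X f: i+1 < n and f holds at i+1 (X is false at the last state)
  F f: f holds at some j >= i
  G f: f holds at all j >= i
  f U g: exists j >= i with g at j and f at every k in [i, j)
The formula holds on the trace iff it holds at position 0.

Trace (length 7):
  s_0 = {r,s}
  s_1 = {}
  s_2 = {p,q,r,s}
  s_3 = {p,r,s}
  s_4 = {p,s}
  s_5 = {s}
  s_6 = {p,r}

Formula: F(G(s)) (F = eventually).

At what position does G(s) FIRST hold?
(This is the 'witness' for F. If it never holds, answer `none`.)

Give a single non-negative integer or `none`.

s_0={r,s}: G(s)=False s=True
s_1={}: G(s)=False s=False
s_2={p,q,r,s}: G(s)=False s=True
s_3={p,r,s}: G(s)=False s=True
s_4={p,s}: G(s)=False s=True
s_5={s}: G(s)=False s=True
s_6={p,r}: G(s)=False s=False
F(G(s)) does not hold (no witness exists).

Answer: none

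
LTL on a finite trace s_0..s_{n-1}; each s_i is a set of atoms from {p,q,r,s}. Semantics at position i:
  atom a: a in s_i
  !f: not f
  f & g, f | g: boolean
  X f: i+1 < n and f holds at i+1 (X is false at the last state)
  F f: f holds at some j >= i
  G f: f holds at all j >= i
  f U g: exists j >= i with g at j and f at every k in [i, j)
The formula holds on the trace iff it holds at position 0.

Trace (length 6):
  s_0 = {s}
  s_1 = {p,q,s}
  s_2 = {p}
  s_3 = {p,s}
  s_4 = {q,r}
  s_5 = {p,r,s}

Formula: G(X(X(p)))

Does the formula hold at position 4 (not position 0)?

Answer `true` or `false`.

s_0={s}: G(X(X(p)))=False X(X(p))=True X(p)=True p=False
s_1={p,q,s}: G(X(X(p)))=False X(X(p))=True X(p)=True p=True
s_2={p}: G(X(X(p)))=False X(X(p))=False X(p)=True p=True
s_3={p,s}: G(X(X(p)))=False X(X(p))=True X(p)=False p=True
s_4={q,r}: G(X(X(p)))=False X(X(p))=False X(p)=True p=False
s_5={p,r,s}: G(X(X(p)))=False X(X(p))=False X(p)=False p=True
Evaluating at position 4: result = False

Answer: false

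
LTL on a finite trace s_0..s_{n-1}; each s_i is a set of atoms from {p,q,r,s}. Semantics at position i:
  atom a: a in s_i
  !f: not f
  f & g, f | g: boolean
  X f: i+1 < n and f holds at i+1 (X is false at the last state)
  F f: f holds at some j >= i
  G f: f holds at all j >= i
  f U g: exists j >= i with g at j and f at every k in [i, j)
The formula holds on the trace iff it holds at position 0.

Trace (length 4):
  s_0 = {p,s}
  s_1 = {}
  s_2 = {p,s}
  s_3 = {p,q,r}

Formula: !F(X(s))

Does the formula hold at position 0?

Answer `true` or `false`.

s_0={p,s}: !F(X(s))=False F(X(s))=True X(s)=False s=True
s_1={}: !F(X(s))=False F(X(s))=True X(s)=True s=False
s_2={p,s}: !F(X(s))=True F(X(s))=False X(s)=False s=True
s_3={p,q,r}: !F(X(s))=True F(X(s))=False X(s)=False s=False

Answer: false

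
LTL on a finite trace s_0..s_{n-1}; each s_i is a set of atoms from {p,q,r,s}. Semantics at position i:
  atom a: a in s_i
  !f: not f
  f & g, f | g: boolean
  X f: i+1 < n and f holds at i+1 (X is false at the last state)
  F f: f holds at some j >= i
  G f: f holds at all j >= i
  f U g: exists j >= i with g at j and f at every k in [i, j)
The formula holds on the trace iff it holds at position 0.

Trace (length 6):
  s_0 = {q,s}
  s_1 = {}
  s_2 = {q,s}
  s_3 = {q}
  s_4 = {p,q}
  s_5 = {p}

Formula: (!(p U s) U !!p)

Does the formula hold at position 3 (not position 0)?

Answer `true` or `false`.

Answer: true

Derivation:
s_0={q,s}: (!(p U s) U !!p)=False !(p U s)=False (p U s)=True p=False s=True !!p=False !p=True
s_1={}: (!(p U s) U !!p)=False !(p U s)=True (p U s)=False p=False s=False !!p=False !p=True
s_2={q,s}: (!(p U s) U !!p)=False !(p U s)=False (p U s)=True p=False s=True !!p=False !p=True
s_3={q}: (!(p U s) U !!p)=True !(p U s)=True (p U s)=False p=False s=False !!p=False !p=True
s_4={p,q}: (!(p U s) U !!p)=True !(p U s)=True (p U s)=False p=True s=False !!p=True !p=False
s_5={p}: (!(p U s) U !!p)=True !(p U s)=True (p U s)=False p=True s=False !!p=True !p=False
Evaluating at position 3: result = True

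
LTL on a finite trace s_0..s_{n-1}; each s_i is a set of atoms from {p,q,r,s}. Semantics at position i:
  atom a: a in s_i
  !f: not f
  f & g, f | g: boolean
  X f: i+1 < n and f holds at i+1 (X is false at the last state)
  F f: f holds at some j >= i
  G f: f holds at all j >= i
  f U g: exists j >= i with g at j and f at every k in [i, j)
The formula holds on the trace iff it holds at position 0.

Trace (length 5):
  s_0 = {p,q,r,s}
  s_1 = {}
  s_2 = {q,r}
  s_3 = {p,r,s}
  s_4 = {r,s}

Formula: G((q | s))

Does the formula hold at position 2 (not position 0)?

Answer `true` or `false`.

s_0={p,q,r,s}: G((q | s))=False (q | s)=True q=True s=True
s_1={}: G((q | s))=False (q | s)=False q=False s=False
s_2={q,r}: G((q | s))=True (q | s)=True q=True s=False
s_3={p,r,s}: G((q | s))=True (q | s)=True q=False s=True
s_4={r,s}: G((q | s))=True (q | s)=True q=False s=True
Evaluating at position 2: result = True

Answer: true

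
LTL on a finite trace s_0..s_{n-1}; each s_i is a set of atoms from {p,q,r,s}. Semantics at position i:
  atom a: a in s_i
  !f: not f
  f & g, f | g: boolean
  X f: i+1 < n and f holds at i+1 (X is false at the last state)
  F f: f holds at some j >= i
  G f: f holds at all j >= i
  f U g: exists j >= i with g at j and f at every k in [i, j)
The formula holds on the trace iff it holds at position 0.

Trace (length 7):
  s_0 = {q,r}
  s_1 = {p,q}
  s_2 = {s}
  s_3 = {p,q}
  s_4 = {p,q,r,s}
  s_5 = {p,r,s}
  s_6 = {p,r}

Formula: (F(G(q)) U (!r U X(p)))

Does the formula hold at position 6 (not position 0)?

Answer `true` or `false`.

s_0={q,r}: (F(G(q)) U (!r U X(p)))=True F(G(q))=False G(q)=False q=True (!r U X(p))=True !r=False r=True X(p)=True p=False
s_1={p,q}: (F(G(q)) U (!r U X(p)))=True F(G(q))=False G(q)=False q=True (!r U X(p))=True !r=True r=False X(p)=False p=True
s_2={s}: (F(G(q)) U (!r U X(p)))=True F(G(q))=False G(q)=False q=False (!r U X(p))=True !r=True r=False X(p)=True p=False
s_3={p,q}: (F(G(q)) U (!r U X(p)))=True F(G(q))=False G(q)=False q=True (!r U X(p))=True !r=True r=False X(p)=True p=True
s_4={p,q,r,s}: (F(G(q)) U (!r U X(p)))=True F(G(q))=False G(q)=False q=True (!r U X(p))=True !r=False r=True X(p)=True p=True
s_5={p,r,s}: (F(G(q)) U (!r U X(p)))=True F(G(q))=False G(q)=False q=False (!r U X(p))=True !r=False r=True X(p)=True p=True
s_6={p,r}: (F(G(q)) U (!r U X(p)))=False F(G(q))=False G(q)=False q=False (!r U X(p))=False !r=False r=True X(p)=False p=True
Evaluating at position 6: result = False

Answer: false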